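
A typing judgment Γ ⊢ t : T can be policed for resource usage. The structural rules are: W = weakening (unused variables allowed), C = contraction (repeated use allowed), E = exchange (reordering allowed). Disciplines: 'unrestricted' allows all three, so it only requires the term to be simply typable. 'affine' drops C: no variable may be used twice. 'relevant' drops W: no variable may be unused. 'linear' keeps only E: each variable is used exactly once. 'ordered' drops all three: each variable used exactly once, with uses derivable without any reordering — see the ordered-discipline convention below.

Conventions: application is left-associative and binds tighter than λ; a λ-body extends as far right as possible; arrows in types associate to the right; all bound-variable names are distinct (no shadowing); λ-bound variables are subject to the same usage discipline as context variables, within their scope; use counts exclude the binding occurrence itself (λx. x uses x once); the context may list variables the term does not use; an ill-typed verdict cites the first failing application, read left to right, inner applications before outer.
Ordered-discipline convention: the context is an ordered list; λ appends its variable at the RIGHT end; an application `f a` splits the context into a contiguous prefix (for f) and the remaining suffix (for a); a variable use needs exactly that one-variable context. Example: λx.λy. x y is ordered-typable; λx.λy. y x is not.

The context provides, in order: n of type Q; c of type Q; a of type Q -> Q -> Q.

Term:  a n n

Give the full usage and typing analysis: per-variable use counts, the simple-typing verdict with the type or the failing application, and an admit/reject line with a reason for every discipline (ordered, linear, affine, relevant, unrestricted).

counts: n: 2×, c: 0×, a: 1×
uses in reading order: a, n, n
typing: ✓ — Q
ordered: ✗ — needs contraction — n ×2; c never used (weakening)
linear: ✗ — needs contraction — n ×2; c never used (weakening)
affine: ✗ — needs contraction — n ×2
relevant: ✗ — c never used (weakening)
unrestricted: ✓ — well-typed at Q; no restrictions here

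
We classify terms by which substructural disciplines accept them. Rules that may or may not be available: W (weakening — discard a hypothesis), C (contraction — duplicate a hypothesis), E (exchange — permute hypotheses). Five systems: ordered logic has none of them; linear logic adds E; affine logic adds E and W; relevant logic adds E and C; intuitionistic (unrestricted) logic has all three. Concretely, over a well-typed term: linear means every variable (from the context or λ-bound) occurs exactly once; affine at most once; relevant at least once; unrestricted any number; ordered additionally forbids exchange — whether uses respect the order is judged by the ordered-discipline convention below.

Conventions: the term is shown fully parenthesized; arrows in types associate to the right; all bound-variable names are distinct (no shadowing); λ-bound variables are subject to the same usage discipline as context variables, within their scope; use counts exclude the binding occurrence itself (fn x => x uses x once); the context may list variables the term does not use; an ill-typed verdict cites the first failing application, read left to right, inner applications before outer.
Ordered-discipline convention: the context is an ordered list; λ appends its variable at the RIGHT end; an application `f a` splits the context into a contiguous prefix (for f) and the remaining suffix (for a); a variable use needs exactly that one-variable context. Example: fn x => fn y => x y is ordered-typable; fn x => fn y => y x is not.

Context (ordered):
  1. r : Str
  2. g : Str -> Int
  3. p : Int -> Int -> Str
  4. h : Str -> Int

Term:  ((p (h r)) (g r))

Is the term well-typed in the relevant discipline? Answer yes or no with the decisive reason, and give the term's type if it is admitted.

yes — r, g, p, h: all used, weakening unneeded; term : Str
usage: r=2, g=1, p=1, h=1
use order (left to right): p, h, r, g, r
typing: the term checks, with type Str
across the five disciplines: ordered ✗ · linear ✗ · affine ✗ · relevant ✓ · unrestricted ✓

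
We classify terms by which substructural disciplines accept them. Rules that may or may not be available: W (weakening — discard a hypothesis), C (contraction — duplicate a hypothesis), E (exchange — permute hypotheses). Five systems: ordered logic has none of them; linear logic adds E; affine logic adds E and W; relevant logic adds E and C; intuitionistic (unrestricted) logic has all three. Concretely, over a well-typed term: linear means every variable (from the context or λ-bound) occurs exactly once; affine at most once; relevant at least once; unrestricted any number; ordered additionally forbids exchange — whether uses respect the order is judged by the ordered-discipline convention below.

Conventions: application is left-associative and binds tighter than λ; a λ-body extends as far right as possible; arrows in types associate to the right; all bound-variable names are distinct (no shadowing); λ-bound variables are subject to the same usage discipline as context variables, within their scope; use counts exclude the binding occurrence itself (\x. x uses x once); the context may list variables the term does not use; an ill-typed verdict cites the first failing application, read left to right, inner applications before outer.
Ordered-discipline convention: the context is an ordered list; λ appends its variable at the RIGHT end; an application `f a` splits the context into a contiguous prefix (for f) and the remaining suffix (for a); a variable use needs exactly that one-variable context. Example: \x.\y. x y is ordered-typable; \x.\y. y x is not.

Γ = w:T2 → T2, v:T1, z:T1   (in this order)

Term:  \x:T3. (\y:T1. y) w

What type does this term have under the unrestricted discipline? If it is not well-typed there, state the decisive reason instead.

not well-typed under unrestricted — not simply typable
usage: w: 1×; v: 0×; z: 0×; x (λ-bound): 0×; y (λ-bound): 1×
uses in reading order: y, w
typing: ill-typed: an argument T2 → T2 mismatches the expected T1
per-discipline verdicts: ordered ✗ | linear ✗ | affine ✗ | relevant ✗ | unrestricted ✗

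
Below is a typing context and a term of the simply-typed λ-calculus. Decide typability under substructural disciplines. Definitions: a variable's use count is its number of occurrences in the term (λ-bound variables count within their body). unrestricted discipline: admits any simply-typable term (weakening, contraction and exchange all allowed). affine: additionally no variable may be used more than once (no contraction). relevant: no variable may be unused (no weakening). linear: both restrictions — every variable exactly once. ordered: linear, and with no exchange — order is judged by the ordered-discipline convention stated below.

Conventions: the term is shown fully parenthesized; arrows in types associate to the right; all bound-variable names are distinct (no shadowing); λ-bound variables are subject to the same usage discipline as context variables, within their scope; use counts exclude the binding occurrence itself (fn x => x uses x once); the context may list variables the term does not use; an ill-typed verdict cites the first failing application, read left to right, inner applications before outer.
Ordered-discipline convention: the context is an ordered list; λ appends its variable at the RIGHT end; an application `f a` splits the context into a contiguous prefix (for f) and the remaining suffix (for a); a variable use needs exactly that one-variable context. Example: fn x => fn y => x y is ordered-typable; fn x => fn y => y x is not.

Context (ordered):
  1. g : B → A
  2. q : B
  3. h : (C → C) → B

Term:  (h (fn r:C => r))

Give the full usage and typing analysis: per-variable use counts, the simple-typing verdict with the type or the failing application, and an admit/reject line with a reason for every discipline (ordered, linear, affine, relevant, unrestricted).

counts: g: 0×, q: 0×, h: 1×, r (bound): 1×
uses in reading order: h, r
typing: the term checks, with type B
ordered: ✗ — g, q never used (weakening)
linear: ✗ — g, q never used (weakening)
affine: ✓ — g, q, h, r: no repeats, contraction unneeded
relevant: ✗ — g, q never used (weakening)
unrestricted: ✓ — simply typable at B; W, C, E all held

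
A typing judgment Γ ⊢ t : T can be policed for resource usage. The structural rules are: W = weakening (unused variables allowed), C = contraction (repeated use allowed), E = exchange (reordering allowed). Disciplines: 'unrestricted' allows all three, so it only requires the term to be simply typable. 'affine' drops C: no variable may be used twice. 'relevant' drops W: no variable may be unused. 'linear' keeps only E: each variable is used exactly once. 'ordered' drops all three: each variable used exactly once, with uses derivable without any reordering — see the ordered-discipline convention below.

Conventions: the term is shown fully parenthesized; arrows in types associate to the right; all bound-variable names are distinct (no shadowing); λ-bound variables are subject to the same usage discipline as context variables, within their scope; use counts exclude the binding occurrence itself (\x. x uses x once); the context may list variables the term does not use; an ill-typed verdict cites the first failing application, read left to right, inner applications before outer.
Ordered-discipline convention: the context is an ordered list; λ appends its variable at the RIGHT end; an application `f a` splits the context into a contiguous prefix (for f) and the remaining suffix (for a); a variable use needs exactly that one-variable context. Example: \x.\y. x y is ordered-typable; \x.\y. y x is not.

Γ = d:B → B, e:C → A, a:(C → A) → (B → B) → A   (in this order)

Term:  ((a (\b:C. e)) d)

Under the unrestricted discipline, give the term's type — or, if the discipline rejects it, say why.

not well-typed under unrestricted — the type mismatch rejects it
counts: d ×1; e ×1; a ×1; b (λ-bound) ×0
uses in reading order: a, e, d
typing: ill-typed: an application expects C → A but receives C → C → A
across the five disciplines: ordered ✗ | linear ✗ | affine ✗ | relevant ✗ | unrestricted ✗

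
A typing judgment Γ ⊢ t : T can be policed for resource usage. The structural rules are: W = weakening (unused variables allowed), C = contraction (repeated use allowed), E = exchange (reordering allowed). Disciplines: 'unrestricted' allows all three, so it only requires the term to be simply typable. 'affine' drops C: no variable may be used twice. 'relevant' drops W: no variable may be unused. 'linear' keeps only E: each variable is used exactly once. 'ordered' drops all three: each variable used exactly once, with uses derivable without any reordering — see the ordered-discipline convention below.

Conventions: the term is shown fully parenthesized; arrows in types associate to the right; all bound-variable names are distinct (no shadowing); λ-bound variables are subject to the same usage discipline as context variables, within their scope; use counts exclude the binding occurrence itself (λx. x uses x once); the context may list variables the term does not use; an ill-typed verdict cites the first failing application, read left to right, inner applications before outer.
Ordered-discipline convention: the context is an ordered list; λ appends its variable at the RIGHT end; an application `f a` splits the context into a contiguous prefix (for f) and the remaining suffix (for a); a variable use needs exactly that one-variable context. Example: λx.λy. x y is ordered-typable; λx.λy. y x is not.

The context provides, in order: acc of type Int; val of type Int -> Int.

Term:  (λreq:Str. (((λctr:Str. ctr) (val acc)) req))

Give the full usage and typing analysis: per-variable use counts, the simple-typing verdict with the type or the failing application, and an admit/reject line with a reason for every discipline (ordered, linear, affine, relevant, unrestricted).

use counts: acc: 1×, val: 1×, req (λ-bound): 1×, ctr (λ-bound): 1×
uses in reading order: ctr, val, acc, req
typing: ill-typed: an application expects Str but receives Int
ordered ✗ (not simply typable)
linear ✗ (fails simple typing)
affine ✗ (a type mismatch blocks all five)
relevant ✗ (the type mismatch rejects it)
unrestricted ✗ (not simply typable)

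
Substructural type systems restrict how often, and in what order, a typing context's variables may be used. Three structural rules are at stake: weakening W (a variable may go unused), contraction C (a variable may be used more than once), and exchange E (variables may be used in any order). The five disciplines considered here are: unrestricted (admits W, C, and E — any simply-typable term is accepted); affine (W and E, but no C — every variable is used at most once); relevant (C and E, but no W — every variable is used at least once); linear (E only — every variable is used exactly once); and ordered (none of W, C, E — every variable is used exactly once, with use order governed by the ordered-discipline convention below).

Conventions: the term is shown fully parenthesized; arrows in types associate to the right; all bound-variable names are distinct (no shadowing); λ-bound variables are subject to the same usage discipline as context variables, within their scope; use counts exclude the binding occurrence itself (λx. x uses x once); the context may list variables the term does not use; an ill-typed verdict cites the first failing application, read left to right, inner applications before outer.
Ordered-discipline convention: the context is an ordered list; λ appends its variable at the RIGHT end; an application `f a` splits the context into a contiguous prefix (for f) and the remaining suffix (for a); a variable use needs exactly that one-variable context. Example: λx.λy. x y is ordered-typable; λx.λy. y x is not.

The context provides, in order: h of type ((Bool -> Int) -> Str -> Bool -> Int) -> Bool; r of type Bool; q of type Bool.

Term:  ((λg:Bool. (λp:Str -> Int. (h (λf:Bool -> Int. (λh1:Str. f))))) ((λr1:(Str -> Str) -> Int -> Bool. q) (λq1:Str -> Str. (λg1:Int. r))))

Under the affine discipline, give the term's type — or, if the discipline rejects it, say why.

term : (Str -> Int) -> Bool
use counts: h ×1, r ×1, q ×1, g (bound) ×0, p (bound) ×0, f (bound) ×1, h1 (bound) ×0, r1 (bound) ×0, q1 (bound) ×0, g1 (bound) ×0
use order (left to right): h, f, q, r
typing: well-typed — term : (Str -> Int) -> Bool
all disciplines: ordered ✗ | linear ✗ | affine ✓ | relevant ✗ | unrestricted ✓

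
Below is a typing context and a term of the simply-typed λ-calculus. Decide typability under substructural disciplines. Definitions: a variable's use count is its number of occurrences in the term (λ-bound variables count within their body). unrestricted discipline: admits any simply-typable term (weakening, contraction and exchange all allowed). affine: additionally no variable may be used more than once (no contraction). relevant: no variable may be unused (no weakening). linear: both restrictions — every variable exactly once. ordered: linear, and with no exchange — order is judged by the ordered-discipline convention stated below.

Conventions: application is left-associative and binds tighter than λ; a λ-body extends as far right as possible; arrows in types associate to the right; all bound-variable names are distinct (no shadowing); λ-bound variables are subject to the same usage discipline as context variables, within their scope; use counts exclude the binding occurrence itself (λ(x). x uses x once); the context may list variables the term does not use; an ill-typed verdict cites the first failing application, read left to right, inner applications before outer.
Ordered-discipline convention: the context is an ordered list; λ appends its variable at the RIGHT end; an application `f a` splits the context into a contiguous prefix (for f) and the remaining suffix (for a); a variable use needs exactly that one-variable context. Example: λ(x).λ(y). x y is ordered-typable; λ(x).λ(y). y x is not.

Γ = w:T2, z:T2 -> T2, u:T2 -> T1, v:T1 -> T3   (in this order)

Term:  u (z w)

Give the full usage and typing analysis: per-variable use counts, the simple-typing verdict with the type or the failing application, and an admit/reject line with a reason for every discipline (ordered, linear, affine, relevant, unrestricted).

use counts: w ×1, z ×1, u ×1, v ×0
use order (left to right): u, z, w
typing: the term checks, with type T1
ordered: ✗ — unused: v — weakening required
linear: ✗ — unused: v — weakening required
affine: ✓ — at most one use each (w, z, u, v)
relevant: ✗ — unused: v — weakening required
unrestricted: ✓ — simply typable at T1; W, C, E all held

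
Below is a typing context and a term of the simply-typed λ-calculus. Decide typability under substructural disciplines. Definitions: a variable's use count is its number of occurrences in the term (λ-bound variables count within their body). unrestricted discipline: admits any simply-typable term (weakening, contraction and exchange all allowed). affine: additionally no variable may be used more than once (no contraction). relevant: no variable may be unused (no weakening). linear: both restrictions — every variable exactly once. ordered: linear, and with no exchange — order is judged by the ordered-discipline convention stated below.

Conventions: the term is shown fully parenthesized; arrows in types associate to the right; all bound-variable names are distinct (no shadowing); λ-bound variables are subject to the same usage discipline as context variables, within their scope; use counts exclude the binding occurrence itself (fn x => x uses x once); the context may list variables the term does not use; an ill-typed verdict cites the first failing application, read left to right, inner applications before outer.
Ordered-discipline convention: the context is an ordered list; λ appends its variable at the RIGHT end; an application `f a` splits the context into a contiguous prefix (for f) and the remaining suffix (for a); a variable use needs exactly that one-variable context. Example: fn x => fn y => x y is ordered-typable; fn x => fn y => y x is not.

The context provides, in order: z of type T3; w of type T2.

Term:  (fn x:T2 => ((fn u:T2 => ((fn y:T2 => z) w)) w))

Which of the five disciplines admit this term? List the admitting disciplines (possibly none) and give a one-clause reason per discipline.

admitted by: unrestricted
use counts: z: 1, w: 2, x (λ-bound): 0, u (λ-bound): 0, y (λ-bound): 0
order of uses: z, w, w
typing: well-typed at T2 → T3
ordered: ✗ — repeated use of w ×2; needs weakening: x, u, y unused
linear: ✗ — repeated use of w ×2; needs weakening: x, u, y unused
affine: ✗ — repeated use of w ×2
relevant: ✗ — needs weakening: x, u, y unused
unrestricted: ✓ — typability at T2 → T3 is all that's needed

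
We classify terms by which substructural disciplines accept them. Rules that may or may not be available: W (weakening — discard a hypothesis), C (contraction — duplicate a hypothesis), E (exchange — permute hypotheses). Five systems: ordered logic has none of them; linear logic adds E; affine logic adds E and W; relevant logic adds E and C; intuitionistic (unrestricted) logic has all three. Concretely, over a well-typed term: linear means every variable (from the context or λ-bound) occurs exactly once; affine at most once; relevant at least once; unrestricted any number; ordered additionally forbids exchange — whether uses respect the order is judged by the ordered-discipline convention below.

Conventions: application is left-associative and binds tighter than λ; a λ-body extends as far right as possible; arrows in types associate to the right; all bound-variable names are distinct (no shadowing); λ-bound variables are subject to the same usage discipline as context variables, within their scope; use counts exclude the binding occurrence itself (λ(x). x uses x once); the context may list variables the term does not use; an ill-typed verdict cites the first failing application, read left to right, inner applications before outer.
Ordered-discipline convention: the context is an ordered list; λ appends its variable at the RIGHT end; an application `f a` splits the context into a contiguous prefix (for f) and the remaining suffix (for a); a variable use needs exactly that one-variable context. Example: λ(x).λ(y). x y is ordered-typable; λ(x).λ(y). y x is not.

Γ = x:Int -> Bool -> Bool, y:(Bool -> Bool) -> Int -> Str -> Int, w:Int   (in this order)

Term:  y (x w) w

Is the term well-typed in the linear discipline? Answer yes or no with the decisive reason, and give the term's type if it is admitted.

no — w ×2 used more than once (contraction)
counts: x: 1×, y: 1×, w: 2×
uses in reading order: y, x, w, w
typing: the term checks, with type Str -> Int
all disciplines: ordered ✗, linear ✗, affine ✗, relevant ✓, unrestricted ✓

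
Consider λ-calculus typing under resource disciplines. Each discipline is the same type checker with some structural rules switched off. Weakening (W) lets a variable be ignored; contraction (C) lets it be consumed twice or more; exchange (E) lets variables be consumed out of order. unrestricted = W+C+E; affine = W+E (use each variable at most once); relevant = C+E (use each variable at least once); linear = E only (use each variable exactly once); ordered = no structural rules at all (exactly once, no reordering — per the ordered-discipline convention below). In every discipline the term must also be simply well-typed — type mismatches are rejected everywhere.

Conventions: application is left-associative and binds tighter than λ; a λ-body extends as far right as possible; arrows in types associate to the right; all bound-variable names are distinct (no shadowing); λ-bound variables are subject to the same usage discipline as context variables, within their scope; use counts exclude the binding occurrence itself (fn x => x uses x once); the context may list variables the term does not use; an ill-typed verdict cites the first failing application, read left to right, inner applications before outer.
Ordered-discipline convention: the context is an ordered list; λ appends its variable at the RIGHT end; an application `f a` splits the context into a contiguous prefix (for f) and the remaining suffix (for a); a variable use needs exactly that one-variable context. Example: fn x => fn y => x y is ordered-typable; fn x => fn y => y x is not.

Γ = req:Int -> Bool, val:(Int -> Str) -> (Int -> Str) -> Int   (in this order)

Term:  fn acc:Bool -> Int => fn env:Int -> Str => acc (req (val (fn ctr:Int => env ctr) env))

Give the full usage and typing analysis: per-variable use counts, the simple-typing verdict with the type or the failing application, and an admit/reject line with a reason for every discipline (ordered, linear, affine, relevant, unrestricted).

usage: req: 1; val: 1; acc [bound]: 1; env [bound]: 2; ctr [bound]: 1
left-to-right use order: acc, req, val, env, ctr, env
typing: the term checks, with type (Bool -> Int) -> (Int -> Str) -> Int
ordered: ✗, repeated use of env ×2
linear: ✗, repeated use of env ×2
affine: ✗, repeated use of env ×2
relevant: ✓, every one of req, val, acc, env, ctr appears
unrestricted: ✓, typability at (Bool -> Int) -> (Int -> Str) -> Int is all that's needed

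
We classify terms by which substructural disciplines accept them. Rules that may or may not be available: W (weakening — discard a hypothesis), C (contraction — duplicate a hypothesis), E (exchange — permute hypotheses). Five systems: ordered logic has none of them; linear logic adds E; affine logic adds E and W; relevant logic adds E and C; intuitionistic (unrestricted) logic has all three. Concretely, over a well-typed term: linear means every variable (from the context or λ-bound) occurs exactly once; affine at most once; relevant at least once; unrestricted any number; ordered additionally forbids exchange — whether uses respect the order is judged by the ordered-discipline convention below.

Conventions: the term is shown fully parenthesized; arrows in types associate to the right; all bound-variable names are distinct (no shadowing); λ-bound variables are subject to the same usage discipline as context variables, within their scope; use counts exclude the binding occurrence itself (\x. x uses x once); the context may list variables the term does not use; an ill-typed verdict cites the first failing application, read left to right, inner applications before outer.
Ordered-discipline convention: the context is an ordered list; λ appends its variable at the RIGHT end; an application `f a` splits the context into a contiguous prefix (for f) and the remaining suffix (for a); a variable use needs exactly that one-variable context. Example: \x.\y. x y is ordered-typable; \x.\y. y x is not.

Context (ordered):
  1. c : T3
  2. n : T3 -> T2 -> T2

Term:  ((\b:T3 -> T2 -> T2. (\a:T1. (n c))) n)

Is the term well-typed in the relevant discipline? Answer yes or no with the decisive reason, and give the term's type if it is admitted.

no — unused: b, a — weakening required
usage: c: 1×, n: 2×, b [bound]: 0×, a [bound]: 0×
uses in reading order: n, c, n
typing: ✓ — T1 -> T2 -> T2
summary: ordered ✗ | linear ✗ | affine ✗ | relevant ✗ | unrestricted ✓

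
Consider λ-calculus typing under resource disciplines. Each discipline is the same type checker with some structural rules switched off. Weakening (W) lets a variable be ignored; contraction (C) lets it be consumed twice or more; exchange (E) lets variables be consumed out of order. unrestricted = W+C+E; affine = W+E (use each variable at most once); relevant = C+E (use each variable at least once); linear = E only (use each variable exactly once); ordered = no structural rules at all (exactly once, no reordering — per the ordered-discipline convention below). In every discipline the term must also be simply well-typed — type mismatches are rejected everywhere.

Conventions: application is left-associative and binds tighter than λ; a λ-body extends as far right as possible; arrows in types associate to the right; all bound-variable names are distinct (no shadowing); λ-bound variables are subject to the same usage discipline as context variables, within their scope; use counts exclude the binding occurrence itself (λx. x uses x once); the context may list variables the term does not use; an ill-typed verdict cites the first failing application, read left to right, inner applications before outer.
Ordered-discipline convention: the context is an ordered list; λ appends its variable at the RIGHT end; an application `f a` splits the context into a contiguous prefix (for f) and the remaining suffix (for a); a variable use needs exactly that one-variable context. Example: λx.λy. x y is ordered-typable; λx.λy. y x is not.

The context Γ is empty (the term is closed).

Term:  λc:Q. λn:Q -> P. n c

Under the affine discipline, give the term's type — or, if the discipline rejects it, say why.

term : Q -> (Q -> P) -> P
counts: c [bound]: 1, n [bound]: 1
use order (left to right): n, c
typing: the term checks, with type Q -> (Q -> P) -> P
all disciplines: ordered ✗, linear ✓, affine ✓, relevant ✓, unrestricted ✓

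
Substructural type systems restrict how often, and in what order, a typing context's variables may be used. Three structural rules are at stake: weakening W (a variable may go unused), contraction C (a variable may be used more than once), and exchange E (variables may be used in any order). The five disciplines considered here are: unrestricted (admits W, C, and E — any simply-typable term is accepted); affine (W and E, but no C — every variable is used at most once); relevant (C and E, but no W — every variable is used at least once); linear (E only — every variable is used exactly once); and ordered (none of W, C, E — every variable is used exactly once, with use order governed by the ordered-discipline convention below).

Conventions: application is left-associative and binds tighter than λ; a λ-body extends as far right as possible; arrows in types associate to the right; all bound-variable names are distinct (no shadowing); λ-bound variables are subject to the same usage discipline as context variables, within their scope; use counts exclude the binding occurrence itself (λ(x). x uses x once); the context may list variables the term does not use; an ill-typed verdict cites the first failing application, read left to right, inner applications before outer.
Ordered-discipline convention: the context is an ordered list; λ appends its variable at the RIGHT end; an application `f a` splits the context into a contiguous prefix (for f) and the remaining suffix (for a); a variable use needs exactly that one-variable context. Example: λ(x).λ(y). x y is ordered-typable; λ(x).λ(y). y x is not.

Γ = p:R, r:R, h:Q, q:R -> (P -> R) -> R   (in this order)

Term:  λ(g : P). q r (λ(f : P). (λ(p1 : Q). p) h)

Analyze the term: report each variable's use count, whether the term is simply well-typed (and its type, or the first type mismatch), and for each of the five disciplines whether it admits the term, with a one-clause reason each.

variable uses: p ×1; r ×1; h ×1; q ×1; g [bound] ×0; f [bound] ×0; p1 [bound] ×0
uses in reading order: q, r, p, h
typing: well-typed at P -> R
ordered ✗ (g, f, p1 left unused)
linear ✗ (g, f, p1 left unused)
affine ✓ (at most one use each (p, r, h, q, g, f, p1))
relevant ✗ (g, f, p1 left unused)
unrestricted ✓ (type-checks (P -> R) and nothing is barred)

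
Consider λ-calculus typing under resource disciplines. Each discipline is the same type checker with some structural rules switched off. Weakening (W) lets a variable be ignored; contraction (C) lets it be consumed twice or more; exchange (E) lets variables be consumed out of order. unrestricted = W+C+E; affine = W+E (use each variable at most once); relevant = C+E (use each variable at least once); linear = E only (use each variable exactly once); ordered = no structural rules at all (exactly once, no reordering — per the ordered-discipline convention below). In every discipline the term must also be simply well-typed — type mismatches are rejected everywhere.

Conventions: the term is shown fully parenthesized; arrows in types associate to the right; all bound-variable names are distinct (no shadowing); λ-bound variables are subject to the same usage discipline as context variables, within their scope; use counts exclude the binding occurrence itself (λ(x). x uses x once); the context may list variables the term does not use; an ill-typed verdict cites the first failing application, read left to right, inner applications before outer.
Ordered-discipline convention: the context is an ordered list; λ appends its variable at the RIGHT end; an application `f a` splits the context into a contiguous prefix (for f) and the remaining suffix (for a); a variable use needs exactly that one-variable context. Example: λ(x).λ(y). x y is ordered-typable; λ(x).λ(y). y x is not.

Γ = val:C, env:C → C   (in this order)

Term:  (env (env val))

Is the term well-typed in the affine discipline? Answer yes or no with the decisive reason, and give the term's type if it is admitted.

no — uses contraction: env ×2
variable uses: val=1; env=2
uses in reading order: env, env, val
typing: well-typed — term : C
all disciplines: ordered ✗; linear ✗; affine ✗; relevant ✓; unrestricted ✓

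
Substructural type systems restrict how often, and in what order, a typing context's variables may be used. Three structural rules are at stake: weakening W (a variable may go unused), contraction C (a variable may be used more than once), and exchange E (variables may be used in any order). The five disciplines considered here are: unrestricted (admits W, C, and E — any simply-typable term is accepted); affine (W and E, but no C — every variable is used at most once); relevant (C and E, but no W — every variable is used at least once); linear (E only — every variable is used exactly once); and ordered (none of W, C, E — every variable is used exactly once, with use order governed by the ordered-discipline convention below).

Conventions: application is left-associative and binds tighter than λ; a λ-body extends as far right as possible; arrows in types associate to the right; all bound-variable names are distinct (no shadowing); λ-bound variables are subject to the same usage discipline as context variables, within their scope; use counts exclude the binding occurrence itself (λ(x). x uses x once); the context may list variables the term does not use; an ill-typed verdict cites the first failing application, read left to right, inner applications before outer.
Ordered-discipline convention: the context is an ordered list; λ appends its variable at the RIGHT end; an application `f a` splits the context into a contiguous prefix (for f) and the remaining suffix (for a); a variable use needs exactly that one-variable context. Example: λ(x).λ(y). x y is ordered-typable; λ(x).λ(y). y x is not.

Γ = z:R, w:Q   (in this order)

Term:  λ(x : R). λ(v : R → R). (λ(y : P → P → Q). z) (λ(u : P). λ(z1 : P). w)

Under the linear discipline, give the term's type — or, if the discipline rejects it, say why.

not well-typed under linear — needs weakening: x, v, y, u, z1 unused
counts: z: 1×, w: 1×, x [bound]: 0×, v [bound]: 0×, y [bound]: 0×, u [bound]: 0×, z1 [bound]: 0×
order of uses: z, w
typing: well-typed at R → (R → R) → R
across the five disciplines: ordered ✗, linear ✗, affine ✓, relevant ✗, unrestricted ✓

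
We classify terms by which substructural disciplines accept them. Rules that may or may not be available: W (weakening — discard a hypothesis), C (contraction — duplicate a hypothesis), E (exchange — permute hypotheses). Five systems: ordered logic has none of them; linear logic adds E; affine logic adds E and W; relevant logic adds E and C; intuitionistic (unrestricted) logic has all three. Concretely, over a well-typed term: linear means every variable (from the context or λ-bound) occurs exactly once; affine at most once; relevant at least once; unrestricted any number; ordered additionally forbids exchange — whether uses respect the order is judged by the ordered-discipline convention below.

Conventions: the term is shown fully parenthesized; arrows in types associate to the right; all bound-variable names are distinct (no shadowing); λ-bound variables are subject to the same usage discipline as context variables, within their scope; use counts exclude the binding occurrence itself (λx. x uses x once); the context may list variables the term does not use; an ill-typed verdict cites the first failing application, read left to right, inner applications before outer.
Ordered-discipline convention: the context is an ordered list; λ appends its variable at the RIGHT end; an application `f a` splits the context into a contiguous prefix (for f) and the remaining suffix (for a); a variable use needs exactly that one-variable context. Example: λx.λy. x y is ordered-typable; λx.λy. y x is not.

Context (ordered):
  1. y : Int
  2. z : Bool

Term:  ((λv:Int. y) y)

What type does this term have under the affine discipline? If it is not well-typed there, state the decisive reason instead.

not well-typed under affine — y ×2 used more than once (contraction)
use counts: y=2, z=0, v [bound]=0
order of uses: y, y
typing: well-typed at Int
summary: ordered ✗, linear ✗, affine ✗, relevant ✗, unrestricted ✓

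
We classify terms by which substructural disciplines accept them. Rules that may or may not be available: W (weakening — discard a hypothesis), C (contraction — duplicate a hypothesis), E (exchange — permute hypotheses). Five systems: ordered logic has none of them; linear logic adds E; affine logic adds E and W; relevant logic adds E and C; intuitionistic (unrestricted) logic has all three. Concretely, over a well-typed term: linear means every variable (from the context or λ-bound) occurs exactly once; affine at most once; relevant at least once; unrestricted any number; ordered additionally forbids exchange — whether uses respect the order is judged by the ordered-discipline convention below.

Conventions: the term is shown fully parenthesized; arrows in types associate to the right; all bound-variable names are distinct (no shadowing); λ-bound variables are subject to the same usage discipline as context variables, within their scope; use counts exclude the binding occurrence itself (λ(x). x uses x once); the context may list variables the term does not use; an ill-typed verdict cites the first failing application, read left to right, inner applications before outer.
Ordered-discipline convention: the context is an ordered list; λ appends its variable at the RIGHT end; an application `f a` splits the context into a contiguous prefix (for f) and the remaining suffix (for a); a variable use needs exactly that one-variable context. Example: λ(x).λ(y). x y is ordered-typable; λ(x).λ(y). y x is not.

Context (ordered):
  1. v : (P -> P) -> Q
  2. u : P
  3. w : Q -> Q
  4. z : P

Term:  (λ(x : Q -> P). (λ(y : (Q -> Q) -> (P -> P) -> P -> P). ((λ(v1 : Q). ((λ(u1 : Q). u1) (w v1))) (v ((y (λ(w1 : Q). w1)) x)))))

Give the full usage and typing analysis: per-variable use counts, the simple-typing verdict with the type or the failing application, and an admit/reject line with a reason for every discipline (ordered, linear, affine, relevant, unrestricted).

variable uses: v=1; u=0; w=1; z=0; x [bound]=1; y [bound]=1; v1 [bound]=1; u1 [bound]=1; w1 [bound]=1
order of uses: u1, w, v1, v, y, w1, x
typing: ill-typed: an argument Q -> P mismatches the expected P -> P
ordered ✗ (a type mismatch blocks all five)
linear ✗ (the type mismatch rejects it)
affine ✗ (not simply typable)
relevant ✗ (fails simple typing)
unrestricted ✗ (a type mismatch blocks all five)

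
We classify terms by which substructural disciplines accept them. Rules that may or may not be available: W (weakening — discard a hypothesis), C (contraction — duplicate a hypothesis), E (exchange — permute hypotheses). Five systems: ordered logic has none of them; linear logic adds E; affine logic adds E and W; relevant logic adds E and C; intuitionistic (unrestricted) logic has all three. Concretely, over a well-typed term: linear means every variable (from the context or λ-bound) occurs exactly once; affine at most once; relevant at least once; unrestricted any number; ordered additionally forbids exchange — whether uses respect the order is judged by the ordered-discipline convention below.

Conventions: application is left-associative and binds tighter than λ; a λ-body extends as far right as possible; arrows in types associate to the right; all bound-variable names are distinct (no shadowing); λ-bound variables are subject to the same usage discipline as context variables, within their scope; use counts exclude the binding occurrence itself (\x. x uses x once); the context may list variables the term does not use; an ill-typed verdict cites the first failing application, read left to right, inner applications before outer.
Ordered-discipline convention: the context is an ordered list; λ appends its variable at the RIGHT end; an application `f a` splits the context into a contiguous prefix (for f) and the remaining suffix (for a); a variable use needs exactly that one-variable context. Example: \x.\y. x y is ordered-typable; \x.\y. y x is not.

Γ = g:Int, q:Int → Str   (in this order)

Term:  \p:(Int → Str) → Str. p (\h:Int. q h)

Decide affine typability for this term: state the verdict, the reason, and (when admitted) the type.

yes — none of g, q, p, h used more than once; term : ((Int → Str) → Str) → Str
use counts: g: 0×, q: 1×, p (bound): 1×, h (bound): 1×
left-to-right use order: p, q, h
typing: well-typed at ((Int → Str) → Str) → Str
summary: ordered ✗; linear ✗; affine ✓; relevant ✗; unrestricted ✓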